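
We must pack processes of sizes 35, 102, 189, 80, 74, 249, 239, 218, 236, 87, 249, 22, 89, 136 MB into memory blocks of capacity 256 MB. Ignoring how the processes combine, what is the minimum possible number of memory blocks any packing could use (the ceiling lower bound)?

Total size = 35 + 102 + 189 + 80 + 74 + 249 + 239 + 218 + 236 + 87 + 249 + 22 + 89 + 136 = 2005 MB.
⌈2005 / 256⌉ = 8.

8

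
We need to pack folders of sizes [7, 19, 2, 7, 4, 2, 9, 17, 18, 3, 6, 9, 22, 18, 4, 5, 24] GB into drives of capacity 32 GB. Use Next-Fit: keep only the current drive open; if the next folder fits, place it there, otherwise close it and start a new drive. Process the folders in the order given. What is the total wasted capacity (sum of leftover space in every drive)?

Put 7 GB in drive 1; 25 GB remain.
Put 19 GB in drive 1; 6 GB remain.
Put 2 GB in drive 1; 4 GB remain.
Put 7 GB in drive 2; 25 GB remain.
Put 4 GB in drive 2; 21 GB remain.
Put 2 GB in drive 2; 19 GB remain.
Put 9 GB in drive 2; 10 GB remain.
Put 17 GB in drive 3; 15 GB remain.
Put 18 GB in drive 4; 14 GB remain.
Put 3 GB in drive 4; 11 GB remain.
Put 6 GB in drive 4; 5 GB remain.
Put 9 GB in drive 5; 23 GB remain.
Put 22 GB in drive 5; 1 GB remain.
Put 18 GB in drive 6; 14 GB remain.
Put 4 GB in drive 6; 10 GB remain.
Put 5 GB in drive 6; 5 GB remain.
Put 24 GB in drive 7; 8 GB remain.
7 drives × 32 GB = 224 GB; used 176 GB; unused 48 GB.

48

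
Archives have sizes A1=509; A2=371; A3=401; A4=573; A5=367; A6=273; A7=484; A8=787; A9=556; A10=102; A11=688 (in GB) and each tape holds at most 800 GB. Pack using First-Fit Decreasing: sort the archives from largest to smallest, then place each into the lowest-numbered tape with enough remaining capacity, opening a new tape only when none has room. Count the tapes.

Sorted descending: 787, 688, 573, 556, 509, 484, 401, 371, 367, 273, 102.
Put 787 GB in tape 1; 13 GB remain.
Put 688 GB in tape 2; 112 GB remain.
Put 573 GB in tape 3; 227 GB remain.
Put 556 GB in tape 4; 244 GB remain.
Put 509 GB in tape 5; 291 GB remain.
Put 484 GB in tape 6; 316 GB remain.
Put 401 GB in tape 7; 399 GB remain.
Put 371 GB in tape 7; 28 GB remain.
Put 367 GB in tape 8; 433 GB remain.
Put 273 GB in tape 5; 18 GB remain.
Put 102 GB in tape 2; 10 GB remain.

8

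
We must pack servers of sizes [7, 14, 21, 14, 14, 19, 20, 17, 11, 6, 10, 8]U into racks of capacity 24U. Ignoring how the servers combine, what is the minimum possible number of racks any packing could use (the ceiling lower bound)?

7

Total size = 7 + 14 + 21 + 14 + 14 + 19 + 20 + 17 + 11 + 6 + 10 + 8 = 161U.
⌈161 / 24⌉ = 7.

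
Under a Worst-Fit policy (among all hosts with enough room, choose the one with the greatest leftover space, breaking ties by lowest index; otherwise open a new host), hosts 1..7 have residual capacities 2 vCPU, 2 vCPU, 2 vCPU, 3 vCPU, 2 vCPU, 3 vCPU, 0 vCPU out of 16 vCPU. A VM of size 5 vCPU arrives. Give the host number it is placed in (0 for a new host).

0

No host has ≥ 5 vCPU free, so a new host is opened.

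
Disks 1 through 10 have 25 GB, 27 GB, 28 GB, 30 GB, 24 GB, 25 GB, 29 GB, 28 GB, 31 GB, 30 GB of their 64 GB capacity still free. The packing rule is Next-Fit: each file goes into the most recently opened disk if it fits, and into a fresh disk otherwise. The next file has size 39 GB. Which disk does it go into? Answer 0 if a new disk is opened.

Next-Fit only looks at disk 10, which has 30 GB free.
39 GB does not fit, so a new disk is opened.

0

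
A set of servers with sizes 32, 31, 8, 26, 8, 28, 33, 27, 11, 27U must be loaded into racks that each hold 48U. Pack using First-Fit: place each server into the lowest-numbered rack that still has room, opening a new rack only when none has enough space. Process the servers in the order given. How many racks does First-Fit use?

7

Put 32U in rack 1; 16U remain.
Put 31U in rack 2; 17U remain.
Put 8U in rack 1; 8U remain.
Put 26U in rack 3; 22U remain.
Put 8U in rack 1; 0U remain.
Put 28U in rack 4; 20U remain.
Put 33U in rack 5; 15U remain.
Put 27U in rack 6; 21U remain.
Put 11U in rack 2; 6U remain.
Put 27U in rack 7; 21U remain.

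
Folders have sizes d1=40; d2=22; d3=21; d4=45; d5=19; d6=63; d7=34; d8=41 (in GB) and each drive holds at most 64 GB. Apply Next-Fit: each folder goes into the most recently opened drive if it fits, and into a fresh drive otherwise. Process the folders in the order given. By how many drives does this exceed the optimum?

Next-Fit: [40,22] [21] [45,19] [63] [34] [41] → 6 drives.
Total size 285 GB; any packing needs at least ⌈285/64⌉ = 5 drives.
An optimal packing achieves that bound: [63] [45,19] [41,22] [40,21] [34] → 5 drives.
Excess: 6 − 5 = 1.

1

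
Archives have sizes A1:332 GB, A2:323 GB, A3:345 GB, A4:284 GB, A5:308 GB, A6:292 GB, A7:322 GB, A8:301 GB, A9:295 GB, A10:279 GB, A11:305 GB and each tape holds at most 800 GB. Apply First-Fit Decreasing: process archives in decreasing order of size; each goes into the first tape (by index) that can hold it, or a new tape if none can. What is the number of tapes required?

Sorted descending: 345, 332, 323, 322, 308, 305, 301, 295, 292, 284, 279.
345 GB → tape 1 (remaining 455 GB)
332 GB → tape 1 (remaining 123 GB)
323 GB → tape 2 (remaining 477 GB)
322 GB → tape 2 (remaining 155 GB)
308 GB → tape 3 (remaining 492 GB)
305 GB → tape 3 (remaining 187 GB)
301 GB → tape 4 (remaining 499 GB)
295 GB → tape 4 (remaining 204 GB)
292 GB → tape 5 (remaining 508 GB)
284 GB → tape 5 (remaining 224 GB)
279 GB → tape 6 (remaining 521 GB)
Final tapes: [345,332] [323,322] [308,305] [301,295] [292,284] [279].

6 tapes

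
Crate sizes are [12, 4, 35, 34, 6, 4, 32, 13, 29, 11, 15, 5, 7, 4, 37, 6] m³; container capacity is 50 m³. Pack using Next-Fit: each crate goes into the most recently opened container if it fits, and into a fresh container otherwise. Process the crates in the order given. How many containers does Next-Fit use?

12 m³ → container 1 (remaining 38 m³)
4 m³ → container 1 (remaining 34 m³)
35 m³ → container 2 (remaining 15 m³)
34 m³ → container 3 (remaining 16 m³)
6 m³ → container 3 (remaining 10 m³)
4 m³ → container 3 (remaining 6 m³)
32 m³ → container 4 (remaining 18 m³)
13 m³ → container 4 (remaining 5 m³)
29 m³ → container 5 (remaining 21 m³)
11 m³ → container 5 (remaining 10 m³)
15 m³ → container 6 (remaining 35 m³)
5 m³ → container 6 (remaining 30 m³)
7 m³ → container 6 (remaining 23 m³)
4 m³ → container 6 (remaining 19 m³)
37 m³ → container 7 (remaining 13 m³)
6 m³ → container 7 (remaining 7 m³)
Final containers: [12,4] [35] [34,6,4] [32,13] [29,11] [15,5,7,4] [37,6].

7 containers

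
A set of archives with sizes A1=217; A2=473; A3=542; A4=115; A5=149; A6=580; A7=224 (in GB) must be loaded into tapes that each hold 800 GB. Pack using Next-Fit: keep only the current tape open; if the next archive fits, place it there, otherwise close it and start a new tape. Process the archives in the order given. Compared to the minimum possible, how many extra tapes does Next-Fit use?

Next-Fit: [217,473] [542,115] [149,580] [224] → 4 tapes.
Total size 2300 GB; any packing needs at least ⌈2300/800⌉ = 3 tapes.
An optimal packing achieves that bound: [580,217] [542,224] [473,149,115] → 3 tapes.
Excess: 4 − 3 = 1.

1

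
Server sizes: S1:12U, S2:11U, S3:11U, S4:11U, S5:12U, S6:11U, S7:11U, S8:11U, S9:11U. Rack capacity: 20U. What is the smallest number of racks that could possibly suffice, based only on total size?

6

Total size = 12 + 11 + 11 + 11 + 12 + 11 + 11 + 11 + 11 = 101U.
⌈101 / 20⌉ = 6.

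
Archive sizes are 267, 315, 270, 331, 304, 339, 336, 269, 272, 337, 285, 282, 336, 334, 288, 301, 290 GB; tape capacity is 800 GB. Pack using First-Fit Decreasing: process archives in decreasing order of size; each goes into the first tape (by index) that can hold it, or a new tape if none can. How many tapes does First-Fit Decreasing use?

Sorted descending: 339, 337, 336, 336, 334, 331, 315, 304, 301, 290, 288, 285, 282, 272, 270, 269, 267.
339 GB → tape 1 (remaining 461 GB)
337 GB → tape 1 (remaining 124 GB)
336 GB → tape 2 (remaining 464 GB)
336 GB → tape 2 (remaining 128 GB)
334 GB → tape 3 (remaining 466 GB)
331 GB → tape 3 (remaining 135 GB)
315 GB → tape 4 (remaining 485 GB)
304 GB → tape 4 (remaining 181 GB)
301 GB → tape 5 (remaining 499 GB)
290 GB → tape 5 (remaining 209 GB)
288 GB → tape 6 (remaining 512 GB)
285 GB → tape 6 (remaining 227 GB)
282 GB → tape 7 (remaining 518 GB)
272 GB → tape 7 (remaining 246 GB)
270 GB → tape 8 (remaining 530 GB)
269 GB → tape 8 (remaining 261 GB)
267 GB → tape 9 (remaining 533 GB)

9 tapes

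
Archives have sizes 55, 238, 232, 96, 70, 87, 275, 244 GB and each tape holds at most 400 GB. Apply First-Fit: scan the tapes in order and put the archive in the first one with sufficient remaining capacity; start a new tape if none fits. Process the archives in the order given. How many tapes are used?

tape 1: place 55 GB, 345 GB left
tape 1: place 238 GB, 107 GB left
tape 2: place 232 GB, 168 GB left
tape 1: place 96 GB, 11 GB left
tape 2: place 70 GB, 98 GB left
tape 2: place 87 GB, 11 GB left
tape 3: place 275 GB, 125 GB left
tape 4: place 244 GB, 156 GB left
Final tapes: [55,238,96] [232,70,87] [275] [244].

4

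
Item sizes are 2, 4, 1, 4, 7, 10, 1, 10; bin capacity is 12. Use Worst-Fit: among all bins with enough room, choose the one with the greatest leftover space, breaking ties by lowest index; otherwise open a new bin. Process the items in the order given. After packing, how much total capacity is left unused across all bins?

Put 2 in bin 1; 10 remain.
Put 4 in bin 1; 6 remain.
Put 1 in bin 1; 5 remain.
Put 4 in bin 1; 1 remain.
Put 7 in bin 2; 5 remain.
Put 10 in bin 3; 2 remain.
Put 1 in bin 2; 4 remain.
Put 10 in bin 4; 2 remain.
4 bins × 12 = 48; used 39; unused 9.

9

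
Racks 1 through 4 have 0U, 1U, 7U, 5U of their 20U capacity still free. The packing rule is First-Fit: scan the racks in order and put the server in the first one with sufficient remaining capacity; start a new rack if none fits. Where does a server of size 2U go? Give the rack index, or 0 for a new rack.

Racks with room: rack 3 (7U), rack 4 (5U).
The first with room is rack 3.

3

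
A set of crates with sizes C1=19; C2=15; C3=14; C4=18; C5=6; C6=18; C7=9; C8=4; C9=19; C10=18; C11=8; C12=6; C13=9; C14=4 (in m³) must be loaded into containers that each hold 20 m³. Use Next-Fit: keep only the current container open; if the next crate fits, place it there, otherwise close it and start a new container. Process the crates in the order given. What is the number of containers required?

Put C1 (19 m³) in container 1; 1 m³ remain.
Put C2 (15 m³) in container 2; 5 m³ remain.
Put C3 (14 m³) in container 3; 6 m³ remain.
Put C4 (18 m³) in container 4; 2 m³ remain.
Put C5 (6 m³) in container 5; 14 m³ remain.
Put C6 (18 m³) in container 6; 2 m³ remain.
Put C7 (9 m³) in container 7; 11 m³ remain.
Put C8 (4 m³) in container 7; 7 m³ remain.
Put C9 (19 m³) in container 8; 1 m³ remain.
Put C10 (18 m³) in container 9; 2 m³ remain.
Put C11 (8 m³) in container 10; 12 m³ remain.
Put C12 (6 m³) in container 10; 6 m³ remain.
Put C13 (9 m³) in container 11; 11 m³ remain.
Put C14 (4 m³) in container 11; 7 m³ remain.
Final containers: [19] [15] [14] [18] [6] [18] [9,4] [19] [18] [8,6] [9,4].

11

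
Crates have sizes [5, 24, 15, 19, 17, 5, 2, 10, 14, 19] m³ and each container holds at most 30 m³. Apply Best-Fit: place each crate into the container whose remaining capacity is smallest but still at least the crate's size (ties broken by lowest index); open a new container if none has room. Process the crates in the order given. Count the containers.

5

5 m³ → container 1 (remaining 25 m³)
24 m³ → container 1 (remaining 1 m³)
15 m³ → container 2 (remaining 15 m³)
19 m³ → container 3 (remaining 11 m³)
17 m³ → container 4 (remaining 13 m³)
5 m³ → container 3 (remaining 6 m³)
2 m³ → container 3 (remaining 4 m³)
10 m³ → container 4 (remaining 3 m³)
14 m³ → container 2 (remaining 1 m³)
19 m³ → container 5 (remaining 11 m³)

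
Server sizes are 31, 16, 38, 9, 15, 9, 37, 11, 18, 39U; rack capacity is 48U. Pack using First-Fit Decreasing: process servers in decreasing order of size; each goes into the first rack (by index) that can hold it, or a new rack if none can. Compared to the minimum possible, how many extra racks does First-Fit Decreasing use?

0

First-Fit Decreasing: [39,9] [38,9] [37,11] [31,16] [18,15] → 5 racks.
Total size 223U; any packing needs at least ⌈223/48⌉ = 5 racks.
So 5 is already optimal.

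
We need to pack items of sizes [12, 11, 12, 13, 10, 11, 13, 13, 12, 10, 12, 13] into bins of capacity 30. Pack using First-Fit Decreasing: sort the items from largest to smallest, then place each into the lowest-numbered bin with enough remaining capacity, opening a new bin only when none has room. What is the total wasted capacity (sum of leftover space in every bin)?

38

Sorted descending: 13, 13, 13, 13, 12, 12, 12, 12, 11, 11, 10, 10.
Put 13 in bin 1; 17 remain.
Put 13 in bin 1; 4 remain.
Put 13 in bin 2; 17 remain.
Put 13 in bin 2; 4 remain.
Put 12 in bin 3; 18 remain.
Put 12 in bin 3; 6 remain.
Put 12 in bin 4; 18 remain.
Put 12 in bin 4; 6 remain.
Put 11 in bin 5; 19 remain.
Put 11 in bin 5; 8 remain.
Put 10 in bin 6; 20 remain.
Put 10 in bin 6; 10 remain.
6 bins × 30 = 180; used 142; unused 38.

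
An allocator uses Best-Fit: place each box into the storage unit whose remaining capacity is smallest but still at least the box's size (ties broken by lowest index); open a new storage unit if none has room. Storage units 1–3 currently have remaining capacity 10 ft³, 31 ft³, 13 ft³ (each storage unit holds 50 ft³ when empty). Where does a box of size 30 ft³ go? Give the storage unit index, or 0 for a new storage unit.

2

Storage units with room: storage unit 2 (31 ft³).
Tightest fit is storage unit 2 with 31 ft³ free.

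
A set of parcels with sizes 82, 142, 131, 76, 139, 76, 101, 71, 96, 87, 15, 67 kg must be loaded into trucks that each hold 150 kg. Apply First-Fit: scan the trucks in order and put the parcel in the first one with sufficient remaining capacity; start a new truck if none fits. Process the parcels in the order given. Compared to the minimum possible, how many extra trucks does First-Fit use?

First-Fit: [82,15] [142] [131] [76,71] [139] [76,67] [101] [96] [87] → 9 trucks.
9 parcels exceed 75 kg (half the capacity), and no two of those can share a truck, so at least 9 trucks are needed.
So 9 is already optimal.

0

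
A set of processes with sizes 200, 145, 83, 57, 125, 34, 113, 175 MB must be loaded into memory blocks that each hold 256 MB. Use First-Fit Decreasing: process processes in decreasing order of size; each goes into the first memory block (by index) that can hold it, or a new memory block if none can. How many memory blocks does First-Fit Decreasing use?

Sorted descending: 200, 175, 145, 125, 113, 83, 57, 34.
200 MB → memory block 1 (remaining 56 MB)
175 MB → memory block 2 (remaining 81 MB)
145 MB → memory block 3 (remaining 111 MB)
125 MB → memory block 4 (remaining 131 MB)
113 MB → memory block 4 (remaining 18 MB)
83 MB → memory block 3 (remaining 28 MB)
57 MB → memory block 2 (remaining 24 MB)
34 MB → memory block 1 (remaining 22 MB)

4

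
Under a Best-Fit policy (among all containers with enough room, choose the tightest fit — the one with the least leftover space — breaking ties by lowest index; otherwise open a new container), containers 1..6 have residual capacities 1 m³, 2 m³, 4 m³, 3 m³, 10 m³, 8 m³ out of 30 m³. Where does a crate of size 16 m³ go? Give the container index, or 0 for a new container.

0

No container has ≥ 16 m³ free, so a new container is opened.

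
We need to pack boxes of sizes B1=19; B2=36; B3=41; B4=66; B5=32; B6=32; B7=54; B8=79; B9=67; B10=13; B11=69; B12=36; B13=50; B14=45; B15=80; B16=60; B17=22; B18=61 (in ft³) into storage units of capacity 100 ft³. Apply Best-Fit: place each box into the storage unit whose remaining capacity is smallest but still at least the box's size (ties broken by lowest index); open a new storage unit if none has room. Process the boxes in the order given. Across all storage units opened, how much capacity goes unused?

B1 (19 ft³) → storage unit 1 (remaining 81 ft³)
B2 (36 ft³) → storage unit 1 (remaining 45 ft³)
B3 (41 ft³) → storage unit 1 (remaining 4 ft³)
B4 (66 ft³) → storage unit 2 (remaining 34 ft³)
B5 (32 ft³) → storage unit 2 (remaining 2 ft³)
B6 (32 ft³) → storage unit 3 (remaining 68 ft³)
B7 (54 ft³) → storage unit 3 (remaining 14 ft³)
B8 (79 ft³) → storage unit 4 (remaining 21 ft³)
B9 (67 ft³) → storage unit 5 (remaining 33 ft³)
B10 (13 ft³) → storage unit 3 (remaining 1 ft³)
B11 (69 ft³) → storage unit 6 (remaining 31 ft³)
B12 (36 ft³) → storage unit 7 (remaining 64 ft³)
B13 (50 ft³) → storage unit 7 (remaining 14 ft³)
B14 (45 ft³) → storage unit 8 (remaining 55 ft³)
B15 (80 ft³) → storage unit 9 (remaining 20 ft³)
B16 (60 ft³) → storage unit 10 (remaining 40 ft³)
B17 (22 ft³) → storage unit 6 (remaining 9 ft³)
B18 (61 ft³) → storage unit 11 (remaining 39 ft³)
11 storage units × 100 ft³ = 1100 ft³; used 862 ft³; unused 238 ft³.

238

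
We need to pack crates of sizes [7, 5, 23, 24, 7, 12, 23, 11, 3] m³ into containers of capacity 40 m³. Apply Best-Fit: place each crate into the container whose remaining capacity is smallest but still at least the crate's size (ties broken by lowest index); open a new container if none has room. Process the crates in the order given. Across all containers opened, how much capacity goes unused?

Put 7 m³ in container 1; 33 m³ remain.
Put 5 m³ in container 1; 28 m³ remain.
Put 23 m³ in container 1; 5 m³ remain.
Put 24 m³ in container 2; 16 m³ remain.
Put 7 m³ in container 2; 9 m³ remain.
Put 12 m³ in container 3; 28 m³ remain.
Put 23 m³ in container 3; 5 m³ remain.
Put 11 m³ in container 4; 29 m³ remain.
Put 3 m³ in container 1; 2 m³ remain.
4 containers × 40 m³ = 160 m³; used 115 m³; unused 45 m³.

45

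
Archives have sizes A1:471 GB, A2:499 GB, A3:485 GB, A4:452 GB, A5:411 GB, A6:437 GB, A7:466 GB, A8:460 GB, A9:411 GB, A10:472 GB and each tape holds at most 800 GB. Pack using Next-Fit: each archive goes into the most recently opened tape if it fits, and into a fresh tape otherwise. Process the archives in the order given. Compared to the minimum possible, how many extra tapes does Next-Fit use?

0

Next-Fit: [471] [499] [485] [452] [411] [437] [466] [460] [411] [472] → 10 tapes.
10 archives exceed 400 GB (half the capacity), and no two of those can share a tape, so at least 10 tapes are needed.
So 10 is already optimal.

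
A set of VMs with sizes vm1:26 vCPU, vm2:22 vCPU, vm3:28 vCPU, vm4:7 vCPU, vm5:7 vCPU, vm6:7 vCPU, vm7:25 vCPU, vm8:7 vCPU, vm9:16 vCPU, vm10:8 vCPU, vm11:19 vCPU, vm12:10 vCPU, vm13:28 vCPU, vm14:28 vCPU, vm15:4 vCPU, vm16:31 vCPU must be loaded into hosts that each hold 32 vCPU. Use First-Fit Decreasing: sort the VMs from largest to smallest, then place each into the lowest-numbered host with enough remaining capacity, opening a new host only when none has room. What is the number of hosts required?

Sorted descending: 31, 28, 28, 28, 26, 25, 22, 19, 16, 10, 8, 7, 7, 7, 7, 4.
Put 31 vCPU in host 1; 1 vCPU remain.
Put 28 vCPU in host 2; 4 vCPU remain.
Put 28 vCPU in host 3; 4 vCPU remain.
Put 28 vCPU in host 4; 4 vCPU remain.
Put 26 vCPU in host 5; 6 vCPU remain.
Put 25 vCPU in host 6; 7 vCPU remain.
Put 22 vCPU in host 7; 10 vCPU remain.
Put 19 vCPU in host 8; 13 vCPU remain.
Put 16 vCPU in host 9; 16 vCPU remain.
Put 10 vCPU in host 7; 0 vCPU remain.
Put 8 vCPU in host 8; 5 vCPU remain.
Put 7 vCPU in host 6; 0 vCPU remain.
Put 7 vCPU in host 9; 9 vCPU remain.
Put 7 vCPU in host 9; 2 vCPU remain.
Put 7 vCPU in host 10; 25 vCPU remain.
Put 4 vCPU in host 2; 0 vCPU remain.
Final hosts: [31] [28,4] [28] [28] [26] [25,7] [22,10] [19,8] [16,7,7] [7].

10 hosts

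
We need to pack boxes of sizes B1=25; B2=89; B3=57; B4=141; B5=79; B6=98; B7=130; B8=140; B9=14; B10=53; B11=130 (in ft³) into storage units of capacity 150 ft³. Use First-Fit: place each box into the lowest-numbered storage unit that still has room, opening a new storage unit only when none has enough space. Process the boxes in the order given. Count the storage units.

8

Put B1 (25 ft³) in storage unit 1; 125 ft³ remain.
Put B2 (89 ft³) in storage unit 1; 36 ft³ remain.
Put B3 (57 ft³) in storage unit 2; 93 ft³ remain.
Put B4 (141 ft³) in storage unit 3; 9 ft³ remain.
Put B5 (79 ft³) in storage unit 2; 14 ft³ remain.
Put B6 (98 ft³) in storage unit 4; 52 ft³ remain.
Put B7 (130 ft³) in storage unit 5; 20 ft³ remain.
Put B8 (140 ft³) in storage unit 6; 10 ft³ remain.
Put B9 (14 ft³) in storage unit 1; 22 ft³ remain.
Put B10 (53 ft³) in storage unit 7; 97 ft³ remain.
Put B11 (130 ft³) in storage unit 8; 20 ft³ remain.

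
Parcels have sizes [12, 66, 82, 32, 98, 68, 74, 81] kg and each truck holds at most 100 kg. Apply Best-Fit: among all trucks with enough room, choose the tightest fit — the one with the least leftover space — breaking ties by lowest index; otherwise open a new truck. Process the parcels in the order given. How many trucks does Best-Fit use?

truck 1: place 12 kg, 88 kg left
truck 1: place 66 kg, 22 kg left
truck 2: place 82 kg, 18 kg left
truck 3: place 32 kg, 68 kg left
truck 4: place 98 kg, 2 kg left
truck 3: place 68 kg, 0 kg left
truck 5: place 74 kg, 26 kg left
truck 6: place 81 kg, 19 kg left
Final trucks: [12,66] [82] [32,68] [98] [74] [81].

6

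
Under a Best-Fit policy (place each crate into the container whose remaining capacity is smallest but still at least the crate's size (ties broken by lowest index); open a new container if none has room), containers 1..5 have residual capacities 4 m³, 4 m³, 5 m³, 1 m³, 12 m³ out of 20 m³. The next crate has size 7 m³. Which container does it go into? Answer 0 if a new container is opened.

Containers with room: container 5 (12 m³).
Tightest fit is container 5 with 12 m³ free.

5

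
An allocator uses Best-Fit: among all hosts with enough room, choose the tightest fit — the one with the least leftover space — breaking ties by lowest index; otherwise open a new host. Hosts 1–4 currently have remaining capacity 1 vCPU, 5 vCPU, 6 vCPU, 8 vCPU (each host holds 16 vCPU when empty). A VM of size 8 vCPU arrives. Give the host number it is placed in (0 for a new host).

Hosts with room: host 4 (8 vCPU).
Tightest fit is host 4 with 8 vCPU free.

4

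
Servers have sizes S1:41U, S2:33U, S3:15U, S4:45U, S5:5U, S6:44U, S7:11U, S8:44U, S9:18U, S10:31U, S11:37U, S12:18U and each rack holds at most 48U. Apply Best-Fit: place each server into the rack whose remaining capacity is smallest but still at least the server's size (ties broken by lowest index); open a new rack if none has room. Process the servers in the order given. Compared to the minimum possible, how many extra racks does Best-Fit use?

Best-Fit: [41,5] [33,15] [45] [44] [11,18,18] [44] [31] [37] → 8 racks.
Total size 342U; any packing needs at least ⌈342/48⌉ = 8 racks.
So 8 is already optimal.

0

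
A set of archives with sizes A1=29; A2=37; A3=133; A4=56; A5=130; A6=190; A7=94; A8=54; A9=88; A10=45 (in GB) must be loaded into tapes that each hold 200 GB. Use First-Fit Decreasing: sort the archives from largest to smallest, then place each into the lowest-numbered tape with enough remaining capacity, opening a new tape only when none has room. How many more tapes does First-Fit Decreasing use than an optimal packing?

0

First-Fit Decreasing: [190] [133,56] [130,54] [94,88] [45,37,29] → 5 tapes.
Total size 856 GB; any packing needs at least ⌈856/200⌉ = 5 tapes.
So 5 is already optimal.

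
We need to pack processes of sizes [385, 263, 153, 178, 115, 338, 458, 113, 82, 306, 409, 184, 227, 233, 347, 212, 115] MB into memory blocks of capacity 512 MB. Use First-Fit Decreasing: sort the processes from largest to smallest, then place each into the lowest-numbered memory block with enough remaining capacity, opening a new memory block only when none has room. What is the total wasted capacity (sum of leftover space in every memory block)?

Sorted descending: 458, 409, 385, 347, 338, 306, 263, 233, 227, 212, 184, 178, 153, 115, 115, 113, 82.
Put 458 MB in memory block 1; 54 MB remain.
Put 409 MB in memory block 2; 103 MB remain.
Put 385 MB in memory block 3; 127 MB remain.
Put 347 MB in memory block 4; 165 MB remain.
Put 338 MB in memory block 5; 174 MB remain.
Put 306 MB in memory block 6; 206 MB remain.
Put 263 MB in memory block 7; 249 MB remain.
Put 233 MB in memory block 7; 16 MB remain.
Put 227 MB in memory block 8; 285 MB remain.
Put 212 MB in memory block 8; 73 MB remain.
Put 184 MB in memory block 6; 22 MB remain.
Put 178 MB in memory block 9; 334 MB remain.
Put 153 MB in memory block 4; 12 MB remain.
Put 115 MB in memory block 3; 12 MB remain.
Put 115 MB in memory block 5; 59 MB remain.
Put 113 MB in memory block 9; 221 MB remain.
Put 82 MB in memory block 2; 21 MB remain.
9 memory blocks × 512 MB = 4608 MB; used 4118 MB; unused 490 MB.

490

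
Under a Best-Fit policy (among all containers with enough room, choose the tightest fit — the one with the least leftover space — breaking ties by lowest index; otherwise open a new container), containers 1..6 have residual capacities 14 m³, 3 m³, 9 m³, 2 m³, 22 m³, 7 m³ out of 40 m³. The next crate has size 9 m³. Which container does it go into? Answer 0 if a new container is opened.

Containers with room: container 1 (14 m³), container 3 (9 m³), container 5 (22 m³).
Tightest fit is container 3 with 9 m³ free.

3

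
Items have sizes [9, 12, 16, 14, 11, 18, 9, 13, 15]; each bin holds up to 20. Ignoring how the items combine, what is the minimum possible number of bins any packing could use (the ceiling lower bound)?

6

Total size = 9 + 12 + 16 + 14 + 11 + 18 + 9 + 13 + 15 = 117.
⌈117 / 20⌉ = 6.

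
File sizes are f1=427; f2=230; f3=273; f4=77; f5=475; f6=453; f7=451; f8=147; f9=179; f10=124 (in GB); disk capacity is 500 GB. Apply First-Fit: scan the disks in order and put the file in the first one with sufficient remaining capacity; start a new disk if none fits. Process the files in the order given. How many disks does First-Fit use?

7

f1 (427 GB) → disk 1 (remaining 73 GB)
f2 (230 GB) → disk 2 (remaining 270 GB)
f3 (273 GB) → disk 3 (remaining 227 GB)
f4 (77 GB) → disk 2 (remaining 193 GB)
f5 (475 GB) → disk 4 (remaining 25 GB)
f6 (453 GB) → disk 5 (remaining 47 GB)
f7 (451 GB) → disk 6 (remaining 49 GB)
f8 (147 GB) → disk 2 (remaining 46 GB)
f9 (179 GB) → disk 3 (remaining 48 GB)
f10 (124 GB) → disk 7 (remaining 376 GB)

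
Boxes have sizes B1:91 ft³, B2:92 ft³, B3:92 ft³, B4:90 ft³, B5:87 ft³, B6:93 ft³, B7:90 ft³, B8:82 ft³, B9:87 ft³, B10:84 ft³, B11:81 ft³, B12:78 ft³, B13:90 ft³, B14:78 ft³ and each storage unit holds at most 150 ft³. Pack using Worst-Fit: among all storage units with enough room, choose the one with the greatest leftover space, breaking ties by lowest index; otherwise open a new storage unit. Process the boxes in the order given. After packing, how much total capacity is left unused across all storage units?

Put B1 (91 ft³) in storage unit 1; 59 ft³ remain.
Put B2 (92 ft³) in storage unit 2; 58 ft³ remain.
Put B3 (92 ft³) in storage unit 3; 58 ft³ remain.
Put B4 (90 ft³) in storage unit 4; 60 ft³ remain.
Put B5 (87 ft³) in storage unit 5; 63 ft³ remain.
Put B6 (93 ft³) in storage unit 6; 57 ft³ remain.
Put B7 (90 ft³) in storage unit 7; 60 ft³ remain.
Put B8 (82 ft³) in storage unit 8; 68 ft³ remain.
Put B9 (87 ft³) in storage unit 9; 63 ft³ remain.
Put B10 (84 ft³) in storage unit 10; 66 ft³ remain.
Put B11 (81 ft³) in storage unit 11; 69 ft³ remain.
Put B12 (78 ft³) in storage unit 12; 72 ft³ remain.
Put B13 (90 ft³) in storage unit 13; 60 ft³ remain.
Put B14 (78 ft³) in storage unit 14; 72 ft³ remain.
14 storage units × 150 ft³ = 2100 ft³; used 1215 ft³; unused 885 ft³.

885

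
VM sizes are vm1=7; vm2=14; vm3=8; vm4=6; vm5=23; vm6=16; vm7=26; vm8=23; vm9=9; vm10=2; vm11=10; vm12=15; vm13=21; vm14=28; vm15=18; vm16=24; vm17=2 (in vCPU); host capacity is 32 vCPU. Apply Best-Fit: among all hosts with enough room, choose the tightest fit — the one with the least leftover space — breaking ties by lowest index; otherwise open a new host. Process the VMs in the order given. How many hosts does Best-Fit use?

10

host 1: place vm1 (7 vCPU), 25 vCPU left
host 1: place vm2 (14 vCPU), 11 vCPU left
host 1: place vm3 (8 vCPU), 3 vCPU left
host 2: place vm4 (6 vCPU), 26 vCPU left
host 2: place vm5 (23 vCPU), 3 vCPU left
host 3: place vm6 (16 vCPU), 16 vCPU left
host 4: place vm7 (26 vCPU), 6 vCPU left
host 5: place vm8 (23 vCPU), 9 vCPU left
host 5: place vm9 (9 vCPU), 0 vCPU left
host 1: place vm10 (2 vCPU), 1 vCPU left
host 3: place vm11 (10 vCPU), 6 vCPU left
host 6: place vm12 (15 vCPU), 17 vCPU left
host 7: place vm13 (21 vCPU), 11 vCPU left
host 8: place vm14 (28 vCPU), 4 vCPU left
host 9: place vm15 (18 vCPU), 14 vCPU left
host 10: place vm16 (24 vCPU), 8 vCPU left
host 2: place vm17 (2 vCPU), 1 vCPU left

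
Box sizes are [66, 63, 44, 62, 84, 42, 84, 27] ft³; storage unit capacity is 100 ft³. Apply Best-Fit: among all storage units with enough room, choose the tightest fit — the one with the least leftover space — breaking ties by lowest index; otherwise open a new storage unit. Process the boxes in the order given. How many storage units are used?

66 ft³ → storage unit 1 (remaining 34 ft³)
63 ft³ → storage unit 2 (remaining 37 ft³)
44 ft³ → storage unit 3 (remaining 56 ft³)
62 ft³ → storage unit 4 (remaining 38 ft³)
84 ft³ → storage unit 5 (remaining 16 ft³)
42 ft³ → storage unit 3 (remaining 14 ft³)
84 ft³ → storage unit 6 (remaining 16 ft³)
27 ft³ → storage unit 1 (remaining 7 ft³)

6 storage units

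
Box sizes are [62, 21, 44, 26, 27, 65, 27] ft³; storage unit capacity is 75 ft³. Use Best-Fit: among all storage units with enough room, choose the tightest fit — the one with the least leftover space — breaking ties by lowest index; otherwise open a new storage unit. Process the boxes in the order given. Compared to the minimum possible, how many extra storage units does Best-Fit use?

Best-Fit: [62] [21,44] [26,27] [65] [27] → 5 storage units.
Total size 272 ft³; any packing needs at least ⌈272/75⌉ = 4 storage units.
An optimal packing achieves that bound: [65] [62] [44,27] [27,26,21] → 4 storage units.
Excess: 5 − 4 = 1.

1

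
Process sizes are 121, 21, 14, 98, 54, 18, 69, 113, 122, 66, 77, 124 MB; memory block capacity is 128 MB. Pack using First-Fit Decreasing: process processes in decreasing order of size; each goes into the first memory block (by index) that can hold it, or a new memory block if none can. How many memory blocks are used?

Sorted descending: 124, 122, 121, 113, 98, 77, 69, 66, 54, 21, 18, 14.
124 MB → memory block 1 (remaining 4 MB)
122 MB → memory block 2 (remaining 6 MB)
121 MB → memory block 3 (remaining 7 MB)
113 MB → memory block 4 (remaining 15 MB)
98 MB → memory block 5 (remaining 30 MB)
77 MB → memory block 6 (remaining 51 MB)
69 MB → memory block 7 (remaining 59 MB)
66 MB → memory block 8 (remaining 62 MB)
54 MB → memory block 7 (remaining 5 MB)
21 MB → memory block 5 (remaining 9 MB)
18 MB → memory block 6 (remaining 33 MB)
14 MB → memory block 4 (remaining 1 MB)
Final memory blocks: [124] [122] [121] [113,14] [98,21] [77,18] [69,54] [66].

8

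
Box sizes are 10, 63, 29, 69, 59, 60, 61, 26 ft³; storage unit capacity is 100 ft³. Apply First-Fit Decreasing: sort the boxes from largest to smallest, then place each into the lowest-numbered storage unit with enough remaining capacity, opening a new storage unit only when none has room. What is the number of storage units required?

5 storage units

Sorted descending: 69, 63, 61, 60, 59, 29, 26, 10.
Put 69 ft³ in storage unit 1; 31 ft³ remain.
Put 63 ft³ in storage unit 2; 37 ft³ remain.
Put 61 ft³ in storage unit 3; 39 ft³ remain.
Put 60 ft³ in storage unit 4; 40 ft³ remain.
Put 59 ft³ in storage unit 5; 41 ft³ remain.
Put 29 ft³ in storage unit 1; 2 ft³ remain.
Put 26 ft³ in storage unit 2; 11 ft³ remain.
Put 10 ft³ in storage unit 2; 1 ft³ remain.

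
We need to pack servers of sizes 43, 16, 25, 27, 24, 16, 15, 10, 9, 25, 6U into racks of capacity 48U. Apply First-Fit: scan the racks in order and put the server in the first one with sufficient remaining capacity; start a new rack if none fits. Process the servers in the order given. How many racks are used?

43U → rack 1 (remaining 5U)
16U → rack 2 (remaining 32U)
25U → rack 2 (remaining 7U)
27U → rack 3 (remaining 21U)
24U → rack 4 (remaining 24U)
16U → rack 3 (remaining 5U)
15U → rack 4 (remaining 9U)
10U → rack 5 (remaining 38U)
9U → rack 4 (remaining 0U)
25U → rack 5 (remaining 13U)
6U → rack 2 (remaining 1U)
Final racks: [43] [16,25,6] [27,16] [24,15,9] [10,25].

5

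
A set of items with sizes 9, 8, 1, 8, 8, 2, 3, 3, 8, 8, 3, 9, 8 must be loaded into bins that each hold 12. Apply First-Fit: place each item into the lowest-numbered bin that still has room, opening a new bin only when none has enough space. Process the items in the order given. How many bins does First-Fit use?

8 bins

9 → bin 1 (remaining 3)
8 → bin 2 (remaining 4)
1 → bin 1 (remaining 2)
8 → bin 3 (remaining 4)
8 → bin 4 (remaining 4)
2 → bin 1 (remaining 0)
3 → bin 2 (remaining 1)
3 → bin 3 (remaining 1)
8 → bin 5 (remaining 4)
8 → bin 6 (remaining 4)
3 → bin 4 (remaining 1)
9 → bin 7 (remaining 3)
8 → bin 8 (remaining 4)
Final bins: [9,1,2] [8,3] [8,3] [8,3] [8] [8] [9] [8].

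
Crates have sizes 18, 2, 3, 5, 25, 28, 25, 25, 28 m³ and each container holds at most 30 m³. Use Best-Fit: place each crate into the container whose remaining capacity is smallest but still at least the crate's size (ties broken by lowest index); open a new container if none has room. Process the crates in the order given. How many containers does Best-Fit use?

6 containers

18 m³ → container 1 (remaining 12 m³)
2 m³ → container 1 (remaining 10 m³)
3 m³ → container 1 (remaining 7 m³)
5 m³ → container 1 (remaining 2 m³)
25 m³ → container 2 (remaining 5 m³)
28 m³ → container 3 (remaining 2 m³)
25 m³ → container 4 (remaining 5 m³)
25 m³ → container 5 (remaining 5 m³)
28 m³ → container 6 (remaining 2 m³)
Final containers: [18,2,3,5] [25] [28] [25] [25] [28].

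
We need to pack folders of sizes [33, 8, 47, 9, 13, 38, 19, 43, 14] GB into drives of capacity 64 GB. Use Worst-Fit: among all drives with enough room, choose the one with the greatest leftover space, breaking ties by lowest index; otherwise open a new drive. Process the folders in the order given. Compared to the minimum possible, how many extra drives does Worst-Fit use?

0

Worst-Fit: [33,8,9] [47,13] [38,19] [43,14] → 4 drives.
Total size 224 GB; any packing needs at least ⌈224/64⌉ = 4 drives.
So 4 is already optimal.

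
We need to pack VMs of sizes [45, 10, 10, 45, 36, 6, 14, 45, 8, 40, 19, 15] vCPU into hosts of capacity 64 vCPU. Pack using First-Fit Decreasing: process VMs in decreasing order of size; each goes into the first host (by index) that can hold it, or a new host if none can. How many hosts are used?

Sorted descending: 45, 45, 45, 40, 36, 19, 15, 14, 10, 10, 8, 6.
45 vCPU → host 1 (remaining 19 vCPU)
45 vCPU → host 2 (remaining 19 vCPU)
45 vCPU → host 3 (remaining 19 vCPU)
40 vCPU → host 4 (remaining 24 vCPU)
36 vCPU → host 5 (remaining 28 vCPU)
19 vCPU → host 1 (remaining 0 vCPU)
15 vCPU → host 2 (remaining 4 vCPU)
14 vCPU → host 3 (remaining 5 vCPU)
10 vCPU → host 4 (remaining 14 vCPU)
10 vCPU → host 4 (remaining 4 vCPU)
8 vCPU → host 5 (remaining 20 vCPU)
6 vCPU → host 5 (remaining 14 vCPU)
Final hosts: [45,19] [45,15] [45,14] [40,10,10] [36,8,6].

5 hosts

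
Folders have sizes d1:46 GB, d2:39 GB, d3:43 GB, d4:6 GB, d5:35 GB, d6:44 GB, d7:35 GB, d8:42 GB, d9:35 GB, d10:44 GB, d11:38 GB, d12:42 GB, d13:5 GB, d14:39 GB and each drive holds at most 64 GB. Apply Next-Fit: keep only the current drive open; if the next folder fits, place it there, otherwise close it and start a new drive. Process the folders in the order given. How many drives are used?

d1 (46 GB) → drive 1 (remaining 18 GB)
d2 (39 GB) → drive 2 (remaining 25 GB)
d3 (43 GB) → drive 3 (remaining 21 GB)
d4 (6 GB) → drive 3 (remaining 15 GB)
d5 (35 GB) → drive 4 (remaining 29 GB)
d6 (44 GB) → drive 5 (remaining 20 GB)
d7 (35 GB) → drive 6 (remaining 29 GB)
d8 (42 GB) → drive 7 (remaining 22 GB)
d9 (35 GB) → drive 8 (remaining 29 GB)
d10 (44 GB) → drive 9 (remaining 20 GB)
d11 (38 GB) → drive 10 (remaining 26 GB)
d12 (42 GB) → drive 11 (remaining 22 GB)
d13 (5 GB) → drive 11 (remaining 17 GB)
d14 (39 GB) → drive 12 (remaining 25 GB)

12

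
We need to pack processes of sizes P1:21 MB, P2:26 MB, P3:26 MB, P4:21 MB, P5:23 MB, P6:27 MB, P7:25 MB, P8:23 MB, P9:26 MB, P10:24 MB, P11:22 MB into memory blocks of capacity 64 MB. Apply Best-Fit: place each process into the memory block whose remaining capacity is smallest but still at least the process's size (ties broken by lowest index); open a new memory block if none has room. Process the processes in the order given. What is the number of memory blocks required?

Put P1 (21 MB) in memory block 1; 43 MB remain.
Put P2 (26 MB) in memory block 1; 17 MB remain.
Put P3 (26 MB) in memory block 2; 38 MB remain.
Put P4 (21 MB) in memory block 2; 17 MB remain.
Put P5 (23 MB) in memory block 3; 41 MB remain.
Put P6 (27 MB) in memory block 3; 14 MB remain.
Put P7 (25 MB) in memory block 4; 39 MB remain.
Put P8 (23 MB) in memory block 4; 16 MB remain.
Put P9 (26 MB) in memory block 5; 38 MB remain.
Put P10 (24 MB) in memory block 5; 14 MB remain.
Put P11 (22 MB) in memory block 6; 42 MB remain.

6 memory blocks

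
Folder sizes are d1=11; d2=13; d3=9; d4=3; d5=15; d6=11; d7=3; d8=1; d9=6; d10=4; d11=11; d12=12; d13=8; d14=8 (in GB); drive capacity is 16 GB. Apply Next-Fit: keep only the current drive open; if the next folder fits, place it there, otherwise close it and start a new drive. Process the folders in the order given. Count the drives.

9

d1 (11 GB) → drive 1 (remaining 5 GB)
d2 (13 GB) → drive 2 (remaining 3 GB)
d3 (9 GB) → drive 3 (remaining 7 GB)
d4 (3 GB) → drive 3 (remaining 4 GB)
d5 (15 GB) → drive 4 (remaining 1 GB)
d6 (11 GB) → drive 5 (remaining 5 GB)
d7 (3 GB) → drive 5 (remaining 2 GB)
d8 (1 GB) → drive 5 (remaining 1 GB)
d9 (6 GB) → drive 6 (remaining 10 GB)
d10 (4 GB) → drive 6 (remaining 6 GB)
d11 (11 GB) → drive 7 (remaining 5 GB)
d12 (12 GB) → drive 8 (remaining 4 GB)
d13 (8 GB) → drive 9 (remaining 8 GB)
d14 (8 GB) → drive 9 (remaining 0 GB)
Final drives: [11] [13] [9,3] [15] [11,3,1] [6,4] [11] [12] [8,8].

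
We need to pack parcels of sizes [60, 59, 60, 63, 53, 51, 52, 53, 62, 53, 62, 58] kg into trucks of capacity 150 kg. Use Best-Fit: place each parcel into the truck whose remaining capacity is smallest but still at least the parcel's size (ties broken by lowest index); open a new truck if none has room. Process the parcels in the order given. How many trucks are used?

60 kg → truck 1 (remaining 90 kg)
59 kg → truck 1 (remaining 31 kg)
60 kg → truck 2 (remaining 90 kg)
63 kg → truck 2 (remaining 27 kg)
53 kg → truck 3 (remaining 97 kg)
51 kg → truck 3 (remaining 46 kg)
52 kg → truck 4 (remaining 98 kg)
53 kg → truck 4 (remaining 45 kg)
62 kg → truck 5 (remaining 88 kg)
53 kg → truck 5 (remaining 35 kg)
62 kg → truck 6 (remaining 88 kg)
58 kg → truck 6 (remaining 30 kg)

6 trucks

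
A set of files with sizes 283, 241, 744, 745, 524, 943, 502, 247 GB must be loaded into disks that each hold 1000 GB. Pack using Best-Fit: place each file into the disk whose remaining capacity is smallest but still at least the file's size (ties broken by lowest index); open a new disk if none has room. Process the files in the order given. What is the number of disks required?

6 disks

disk 1: place 283 GB, 717 GB left
disk 1: place 241 GB, 476 GB left
disk 2: place 744 GB, 256 GB left
disk 3: place 745 GB, 255 GB left
disk 4: place 524 GB, 476 GB left
disk 5: place 943 GB, 57 GB left
disk 6: place 502 GB, 498 GB left
disk 3: place 247 GB, 8 GB left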